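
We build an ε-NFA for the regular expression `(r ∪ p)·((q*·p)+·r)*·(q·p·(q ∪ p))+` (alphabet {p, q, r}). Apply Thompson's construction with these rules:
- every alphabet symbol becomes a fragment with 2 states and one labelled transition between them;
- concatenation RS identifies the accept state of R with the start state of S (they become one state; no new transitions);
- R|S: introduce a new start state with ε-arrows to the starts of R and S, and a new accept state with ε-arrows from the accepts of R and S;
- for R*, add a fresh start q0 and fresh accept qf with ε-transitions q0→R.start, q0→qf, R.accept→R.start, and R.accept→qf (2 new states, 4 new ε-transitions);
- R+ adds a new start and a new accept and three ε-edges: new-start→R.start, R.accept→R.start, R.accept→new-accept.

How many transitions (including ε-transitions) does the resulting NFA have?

31

Building bottom-up:
Each of the 9 symbol leaves contributes 1 transition (1 symbol, 0 ε).
  r ∪ p = 6 transitions (2 symbol, 4 ε)
  q* = 5 transitions (1 symbol, 4 ε)
  q*·p = 6 transitions (2 symbol, 4 ε)
  (q*·p)+ = 9 transitions (2 symbol, 7 ε)
  (q*·p)+·r = 10 transitions (3 symbol, 7 ε)
  ((q*·p)+·r)* = 14 transitions (3 symbol, 11 ε)
  q ∪ p = 6 transitions (2 symbol, 4 ε)
  q·p·(q ∪ p) = 8 transitions (4 symbol, 4 ε)
  (q·p·(q ∪ p))+ = 11 transitions (4 symbol, 7 ε)
  (r ∪ p)·((q*·p)+·r)*·(q·p·(q ∪ p))+ = 31 transitions (9 symbol, 22 ε)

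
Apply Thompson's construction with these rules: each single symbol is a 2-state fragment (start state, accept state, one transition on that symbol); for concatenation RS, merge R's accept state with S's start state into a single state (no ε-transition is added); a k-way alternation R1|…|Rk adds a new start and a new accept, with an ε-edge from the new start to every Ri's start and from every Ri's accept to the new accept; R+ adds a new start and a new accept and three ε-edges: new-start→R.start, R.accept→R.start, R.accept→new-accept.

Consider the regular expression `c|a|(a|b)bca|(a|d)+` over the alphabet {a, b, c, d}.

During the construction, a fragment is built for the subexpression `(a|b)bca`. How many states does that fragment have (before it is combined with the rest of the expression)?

Fragment for `(a|b)bca`:
Each of the 5 symbol leaves contributes a 2-state fragment.
  a|b → 6 states
  (a|b)bca → 9 states

9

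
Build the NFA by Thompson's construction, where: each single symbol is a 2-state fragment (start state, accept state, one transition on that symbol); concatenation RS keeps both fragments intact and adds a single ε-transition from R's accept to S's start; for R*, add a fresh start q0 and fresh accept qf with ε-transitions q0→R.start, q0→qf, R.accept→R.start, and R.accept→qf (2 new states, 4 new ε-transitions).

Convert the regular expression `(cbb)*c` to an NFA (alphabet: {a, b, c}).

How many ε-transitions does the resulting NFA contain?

7

Bottom-up over the parse tree:
Each of the 4 symbol leaves contributes 0 ε-transitions.
  cbb = 2 ε-transitions
  (cbb)* = 6 ε-transitions
  (cbb)*c = 7 ε-transitions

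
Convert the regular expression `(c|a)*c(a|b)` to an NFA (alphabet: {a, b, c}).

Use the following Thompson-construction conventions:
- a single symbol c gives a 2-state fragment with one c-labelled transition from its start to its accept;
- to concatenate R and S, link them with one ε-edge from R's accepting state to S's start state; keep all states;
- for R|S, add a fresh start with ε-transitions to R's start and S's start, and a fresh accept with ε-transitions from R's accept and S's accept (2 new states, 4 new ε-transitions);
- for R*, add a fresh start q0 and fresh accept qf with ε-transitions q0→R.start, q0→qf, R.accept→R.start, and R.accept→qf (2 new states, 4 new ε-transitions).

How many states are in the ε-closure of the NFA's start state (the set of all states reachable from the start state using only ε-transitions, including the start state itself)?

6

Work bottom-up. For each fragment F, track |ε-closure(F.start)| and whether F's accept lies in that closure (i.e. whether F accepts ε). A single-symbol fragment has closure size 1 and does not accept ε.
  c|a → new start ε-reaches every alternative's start; none of them accept ε, so the new accept is not reached: |closure| = 1 + 1 + 1 = 3
  (c|a)* → |closure| = 1 (new start) + 3 (body) + 1 (new accept) = 5
  a|b → |closure| = 1 + 1 + 1 = 3 (the new accept is not ε-reachable since no branch accepts ε)
  (c|a)*c(a|b) → |closure| = 5 + 1 = 6 (closure spills across the concat boundary because the left factor accepts ε)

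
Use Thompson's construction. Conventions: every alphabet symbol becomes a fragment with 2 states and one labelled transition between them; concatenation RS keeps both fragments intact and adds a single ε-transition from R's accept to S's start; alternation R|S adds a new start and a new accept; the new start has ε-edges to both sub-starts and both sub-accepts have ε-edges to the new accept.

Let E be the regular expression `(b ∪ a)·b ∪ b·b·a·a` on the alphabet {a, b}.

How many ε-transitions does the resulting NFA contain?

12

Bottom-up over the parse tree:
Each of the 7 symbol leaves contributes 0 ε-transitions.
  b ∪ a — 4 ε-transitions
  (b ∪ a)·b — 5 ε-transitions
  b·b·a·a — 3 ε-transitions
  (b ∪ a)·b ∪ b·b·a·a — 12 ε-transitions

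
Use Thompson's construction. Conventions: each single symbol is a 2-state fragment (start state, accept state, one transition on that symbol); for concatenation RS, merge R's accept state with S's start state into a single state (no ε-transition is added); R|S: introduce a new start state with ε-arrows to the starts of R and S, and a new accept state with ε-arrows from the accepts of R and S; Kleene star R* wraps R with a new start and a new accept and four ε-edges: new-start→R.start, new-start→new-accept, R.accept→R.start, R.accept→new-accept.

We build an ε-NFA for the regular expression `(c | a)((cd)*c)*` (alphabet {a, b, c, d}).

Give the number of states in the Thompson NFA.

13

Building bottom-up:
Each of the 5 symbol leaves contributes a 2-state fragment.
  c | a → 6 states
  cd → 3 states
  (cd)* → 5 states
  (cd)*c → 6 states
  ((cd)*c)* → 8 states
  (c | a)((cd)*c)* → 13 states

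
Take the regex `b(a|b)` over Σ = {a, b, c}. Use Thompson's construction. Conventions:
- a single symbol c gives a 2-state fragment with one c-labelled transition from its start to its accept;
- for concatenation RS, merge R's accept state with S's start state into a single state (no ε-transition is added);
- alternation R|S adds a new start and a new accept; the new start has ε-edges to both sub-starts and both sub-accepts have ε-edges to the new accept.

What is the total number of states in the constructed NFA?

7

Bottom-up over the parse tree:
Each of the 3 symbol leaves contributes a 2-state fragment.
  a|b = 6 states
  b(a|b) = 7 states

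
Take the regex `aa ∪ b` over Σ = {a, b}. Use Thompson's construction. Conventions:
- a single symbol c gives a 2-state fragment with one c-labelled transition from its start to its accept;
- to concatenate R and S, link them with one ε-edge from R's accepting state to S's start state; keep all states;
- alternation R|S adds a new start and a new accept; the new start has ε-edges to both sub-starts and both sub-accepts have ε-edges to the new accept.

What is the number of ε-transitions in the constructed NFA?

By structural recursion:
Each of the 3 symbol leaves contributes 0 ε-transitions.
  aa → 1 ε-transition
  aa ∪ b → 5 ε-transitions

5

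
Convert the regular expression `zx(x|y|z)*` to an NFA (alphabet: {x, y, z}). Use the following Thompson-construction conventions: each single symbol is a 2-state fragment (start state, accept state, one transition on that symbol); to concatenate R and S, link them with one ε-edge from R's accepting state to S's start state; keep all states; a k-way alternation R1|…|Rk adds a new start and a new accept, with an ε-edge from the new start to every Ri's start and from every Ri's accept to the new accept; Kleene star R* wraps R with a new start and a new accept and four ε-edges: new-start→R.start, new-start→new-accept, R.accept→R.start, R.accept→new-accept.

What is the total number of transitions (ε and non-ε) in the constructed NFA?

17

Per subexpression:
Each of the 5 symbol leaves contributes 1 transition (1 symbol, 0 ε).
  x|y|z = 9 transitions (3 symbol, 6 ε)
  (x|y|z)* = 13 transitions (3 symbol, 10 ε)
  zx(x|y|z)* = 17 transitions (5 symbol, 12 ε)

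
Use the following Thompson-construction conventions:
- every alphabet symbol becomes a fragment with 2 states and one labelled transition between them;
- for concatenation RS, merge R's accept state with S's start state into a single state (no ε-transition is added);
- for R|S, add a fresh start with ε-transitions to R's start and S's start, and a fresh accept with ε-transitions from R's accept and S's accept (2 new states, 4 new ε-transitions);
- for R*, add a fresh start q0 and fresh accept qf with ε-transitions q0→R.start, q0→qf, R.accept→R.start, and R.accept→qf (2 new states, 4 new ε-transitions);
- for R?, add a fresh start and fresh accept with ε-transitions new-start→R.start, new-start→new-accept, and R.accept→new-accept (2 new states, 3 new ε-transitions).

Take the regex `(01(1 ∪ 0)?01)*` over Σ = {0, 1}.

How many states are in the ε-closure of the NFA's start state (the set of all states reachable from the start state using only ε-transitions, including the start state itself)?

3

Work bottom-up. For each fragment F, track |ε-closure(F.start)| and whether F's accept lies in that closure (i.e. whether F accepts ε). A single-symbol fragment has closure size 1 and does not accept ε.
  1 ∪ 0 — C = 1 + 1 + 1 = 3 (the new accept is not ε-reachable since no branch accepts ε)
  (1 ∪ 0)? — C = 1 (new start) + 3 (body) + 1 (new accept, via ε) = 5
  01(1 ∪ 0)?01 — C equals the left operand's closure size = 1 (its accept is not ε-reachable, so the closure stops there)
  (01(1 ∪ 0)?01)* — C = 1 (new start) + 1 (body) + 1 (new accept) = 3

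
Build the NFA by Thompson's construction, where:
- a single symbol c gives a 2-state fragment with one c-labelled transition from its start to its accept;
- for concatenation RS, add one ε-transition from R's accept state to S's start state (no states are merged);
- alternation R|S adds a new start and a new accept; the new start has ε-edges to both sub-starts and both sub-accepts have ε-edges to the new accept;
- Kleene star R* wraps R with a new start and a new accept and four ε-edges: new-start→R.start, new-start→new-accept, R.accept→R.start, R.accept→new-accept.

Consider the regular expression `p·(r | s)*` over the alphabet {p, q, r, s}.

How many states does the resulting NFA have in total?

10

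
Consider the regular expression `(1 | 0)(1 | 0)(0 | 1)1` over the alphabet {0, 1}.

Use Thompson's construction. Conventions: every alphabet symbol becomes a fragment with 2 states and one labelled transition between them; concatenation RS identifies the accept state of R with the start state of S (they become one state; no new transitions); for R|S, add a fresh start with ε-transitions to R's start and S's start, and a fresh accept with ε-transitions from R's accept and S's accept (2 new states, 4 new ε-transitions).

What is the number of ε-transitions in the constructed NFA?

Building bottom-up:
Each of the 7 symbol leaves contributes 0 ε-transitions.
  1 | 0 = 4 ε-transitions
  1 | 0 = 4 ε-transitions
  0 | 1 = 4 ε-transitions
  (1 | 0)(1 | 0)(0 | 1)1 = 12 ε-transitions

12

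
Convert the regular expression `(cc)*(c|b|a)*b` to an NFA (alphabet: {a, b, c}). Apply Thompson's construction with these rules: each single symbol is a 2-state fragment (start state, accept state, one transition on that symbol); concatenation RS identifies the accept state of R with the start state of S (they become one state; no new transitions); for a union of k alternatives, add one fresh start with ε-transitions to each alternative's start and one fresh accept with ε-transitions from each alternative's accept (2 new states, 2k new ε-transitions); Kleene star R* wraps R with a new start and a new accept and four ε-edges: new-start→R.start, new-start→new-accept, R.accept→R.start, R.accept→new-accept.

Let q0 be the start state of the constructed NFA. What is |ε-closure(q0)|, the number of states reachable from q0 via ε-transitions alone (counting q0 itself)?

8

Work bottom-up. For each fragment F, track |ε-closure(F.start)| and whether F's accept lies in that closure (i.e. whether F accepts ε). A single-symbol fragment has closure size 1 and does not accept ε.
  cc : |closure| equals the left operand's closure size = 1 (its accept is not ε-reachable, so the closure stops there)
  (cc)* : the star's fresh start ε-reaches both the body's start and the fresh accept: |closure| = 2 + 1 = 3
  c|b|a : |closure| = 1 + 1 + 1 + 1 = 4 (the new accept is not ε-reachable since no branch accepts ε)
  (c|b|a)* : |closure| = 1 (new start) + 4 (body) + 1 (new accept) = 6
  (cc)*(c|b|a)*b : the left operand accepts ε, so the closure extends into the next operand (the shared merged state is already counted); |closure| = 3 + (6−1) + (1−1) = 8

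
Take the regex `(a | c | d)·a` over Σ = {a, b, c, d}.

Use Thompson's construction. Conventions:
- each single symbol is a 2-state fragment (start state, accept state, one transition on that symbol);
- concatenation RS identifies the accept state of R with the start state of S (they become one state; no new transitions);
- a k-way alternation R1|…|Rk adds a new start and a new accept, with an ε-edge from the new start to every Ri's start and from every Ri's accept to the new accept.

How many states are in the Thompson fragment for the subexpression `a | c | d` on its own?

8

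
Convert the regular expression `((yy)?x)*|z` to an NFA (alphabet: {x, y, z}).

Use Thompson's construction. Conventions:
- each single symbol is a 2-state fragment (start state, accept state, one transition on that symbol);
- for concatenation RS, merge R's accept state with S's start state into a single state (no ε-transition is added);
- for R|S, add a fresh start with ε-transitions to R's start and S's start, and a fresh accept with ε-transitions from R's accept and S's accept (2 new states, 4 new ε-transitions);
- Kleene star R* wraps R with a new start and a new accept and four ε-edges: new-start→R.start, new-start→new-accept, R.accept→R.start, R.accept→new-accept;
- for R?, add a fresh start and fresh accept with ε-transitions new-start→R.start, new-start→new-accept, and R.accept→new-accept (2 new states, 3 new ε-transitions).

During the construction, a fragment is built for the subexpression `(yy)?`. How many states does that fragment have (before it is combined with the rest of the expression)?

Fragment for `(yy)?`:
Each of the 2 symbol leaves contributes a 2-state fragment.
  yy → 3 states
  (yy)? → 5 states

5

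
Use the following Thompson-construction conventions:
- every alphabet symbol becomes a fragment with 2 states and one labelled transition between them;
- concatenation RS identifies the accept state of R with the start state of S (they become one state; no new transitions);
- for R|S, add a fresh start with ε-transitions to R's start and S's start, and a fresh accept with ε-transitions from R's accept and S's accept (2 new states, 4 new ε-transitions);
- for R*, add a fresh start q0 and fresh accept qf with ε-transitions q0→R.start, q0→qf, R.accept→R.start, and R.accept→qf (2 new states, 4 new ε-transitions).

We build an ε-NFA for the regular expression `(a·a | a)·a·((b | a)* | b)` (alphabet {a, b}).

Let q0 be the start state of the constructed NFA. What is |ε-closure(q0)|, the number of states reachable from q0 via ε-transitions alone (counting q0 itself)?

3

Compute the ε-closure size of each fragment's start state recursively; a symbol fragment's start has no outgoing ε-edge, so its closure is just itself (size 1).
  a·a — same as the first factor's closure: C = 1
  a·a | a — new start ε-reaches every alternative's start; none of them accept ε, so the new accept is not reached: C = 1 + 1 + 1 = 3
  b | a — new start ε-reaches every alternative's start; none of them accept ε, so the new accept is not reached: C = 1 + 1 + 1 = 3
  (b | a)* — the star's fresh start ε-reaches both the body's start and the fresh accept: C = 2 + 3 = 5
  (b | a)* | b — new start ε-reaches every alternative's start; at least one alternative accepts ε, so the union's new accept is reached too: C = 1 + 5 + 1 + 1 = 8
  (a·a | a)·a·((b | a)* | b) — same as the first factor's closure: C = 3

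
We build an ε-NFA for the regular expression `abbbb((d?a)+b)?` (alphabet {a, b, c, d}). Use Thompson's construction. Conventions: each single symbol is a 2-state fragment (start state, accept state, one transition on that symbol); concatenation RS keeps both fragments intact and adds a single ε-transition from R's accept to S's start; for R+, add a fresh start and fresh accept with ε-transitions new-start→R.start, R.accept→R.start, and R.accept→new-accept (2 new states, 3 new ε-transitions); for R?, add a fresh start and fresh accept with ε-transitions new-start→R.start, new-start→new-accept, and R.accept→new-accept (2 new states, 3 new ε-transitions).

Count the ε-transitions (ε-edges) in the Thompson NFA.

Bottom-up over the parse tree:
Each of the 8 symbol leaves contributes 0 ε-transitions.
  d? = 3 ε-transitions
  d?a = 4 ε-transitions
  (d?a)+ = 7 ε-transitions
  (d?a)+b = 8 ε-transitions
  ((d?a)+b)? = 11 ε-transitions
  abbbb((d?a)+b)? = 16 ε-transitions

16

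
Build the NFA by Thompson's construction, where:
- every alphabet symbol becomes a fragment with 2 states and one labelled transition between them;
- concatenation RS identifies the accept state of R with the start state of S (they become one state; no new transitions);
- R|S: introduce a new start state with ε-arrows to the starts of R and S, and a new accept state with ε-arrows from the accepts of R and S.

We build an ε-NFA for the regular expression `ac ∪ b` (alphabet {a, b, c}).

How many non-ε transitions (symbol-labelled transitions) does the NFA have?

3

Bottom-up over the parse tree:
Each of the 3 symbol leaves contributes exactly 1 symbol transition.
  ac : 2 symbol transitions
  ac ∪ b : 3 symbol transitions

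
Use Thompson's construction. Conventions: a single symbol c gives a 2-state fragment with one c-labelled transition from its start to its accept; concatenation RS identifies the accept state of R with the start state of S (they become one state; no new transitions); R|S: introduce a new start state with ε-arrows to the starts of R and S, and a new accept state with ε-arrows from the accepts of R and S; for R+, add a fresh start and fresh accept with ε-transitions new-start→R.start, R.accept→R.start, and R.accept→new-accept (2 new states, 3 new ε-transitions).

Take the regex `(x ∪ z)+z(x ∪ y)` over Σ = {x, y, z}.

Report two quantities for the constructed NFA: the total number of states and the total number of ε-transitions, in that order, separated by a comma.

Per subexpression:
Each of the 5 symbol leaves contributes 2 states and 0 ε-transitions.
  x ∪ z — 6 states, 4 ε-transitions
  (x ∪ z)+ — 8 states, 7 ε-transitions
  x ∪ y — 6 states, 4 ε-transitions
  (x ∪ z)+z(x ∪ y) — 14 states, 11 ε-transitions

14, 11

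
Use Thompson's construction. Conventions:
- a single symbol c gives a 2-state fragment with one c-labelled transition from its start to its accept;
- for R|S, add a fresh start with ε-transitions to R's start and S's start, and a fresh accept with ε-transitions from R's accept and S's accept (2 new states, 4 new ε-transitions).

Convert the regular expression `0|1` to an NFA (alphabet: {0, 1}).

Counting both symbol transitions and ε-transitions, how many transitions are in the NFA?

Building bottom-up:
Each of the 2 symbol leaves contributes 1 transition (1 symbol, 0 ε).
  0|1 = 6 transitions (2 symbol, 4 ε)

6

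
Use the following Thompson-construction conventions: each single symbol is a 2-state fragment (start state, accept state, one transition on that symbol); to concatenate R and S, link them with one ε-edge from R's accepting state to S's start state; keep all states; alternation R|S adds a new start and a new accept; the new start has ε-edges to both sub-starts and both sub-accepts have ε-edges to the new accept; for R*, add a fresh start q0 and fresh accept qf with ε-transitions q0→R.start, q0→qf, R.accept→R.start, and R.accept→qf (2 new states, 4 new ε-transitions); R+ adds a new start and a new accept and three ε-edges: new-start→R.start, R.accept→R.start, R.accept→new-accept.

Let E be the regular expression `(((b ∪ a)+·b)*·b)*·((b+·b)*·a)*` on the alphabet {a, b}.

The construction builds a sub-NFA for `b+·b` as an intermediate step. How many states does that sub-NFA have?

Fragment for `b+·b`:
Each of the 2 symbol leaves contributes a 2-state fragment.
  b+ : 4 states
  b+·b : 6 states

6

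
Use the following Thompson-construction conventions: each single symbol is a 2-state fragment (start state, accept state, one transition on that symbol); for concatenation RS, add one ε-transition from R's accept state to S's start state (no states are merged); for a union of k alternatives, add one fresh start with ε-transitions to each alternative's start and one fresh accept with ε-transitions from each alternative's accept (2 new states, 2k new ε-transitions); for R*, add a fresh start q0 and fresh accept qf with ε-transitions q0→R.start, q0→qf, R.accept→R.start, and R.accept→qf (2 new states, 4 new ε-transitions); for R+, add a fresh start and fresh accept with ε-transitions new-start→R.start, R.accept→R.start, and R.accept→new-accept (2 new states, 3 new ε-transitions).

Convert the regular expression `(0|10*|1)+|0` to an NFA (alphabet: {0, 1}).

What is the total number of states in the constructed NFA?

By structural recursion:
Each of the 5 symbol leaves contributes a 2-state fragment.
  0* — 4 states
  10* — 6 states
  0|10*|1 — 12 states
  (0|10*|1)+ — 14 states
  (0|10*|1)+|0 — 18 states

18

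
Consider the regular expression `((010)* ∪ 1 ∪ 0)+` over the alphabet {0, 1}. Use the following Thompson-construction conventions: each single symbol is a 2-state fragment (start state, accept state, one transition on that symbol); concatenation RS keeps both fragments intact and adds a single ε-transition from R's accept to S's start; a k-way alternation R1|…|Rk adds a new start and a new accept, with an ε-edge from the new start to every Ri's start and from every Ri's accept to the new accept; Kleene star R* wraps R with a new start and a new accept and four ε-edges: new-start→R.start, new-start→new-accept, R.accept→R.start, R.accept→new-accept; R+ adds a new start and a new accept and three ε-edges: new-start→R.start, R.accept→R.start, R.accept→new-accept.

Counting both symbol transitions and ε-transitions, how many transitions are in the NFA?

20

Recursing over subexpressions:
Each of the 5 symbol leaves contributes 1 transition (1 symbol, 0 ε).
  010 : 5 transitions (3 symbol, 2 ε)
  (010)* : 9 transitions (3 symbol, 6 ε)
  (010)* ∪ 1 ∪ 0 : 17 transitions (5 symbol, 12 ε)
  ((010)* ∪ 1 ∪ 0)+ : 20 transitions (5 symbol, 15 ε)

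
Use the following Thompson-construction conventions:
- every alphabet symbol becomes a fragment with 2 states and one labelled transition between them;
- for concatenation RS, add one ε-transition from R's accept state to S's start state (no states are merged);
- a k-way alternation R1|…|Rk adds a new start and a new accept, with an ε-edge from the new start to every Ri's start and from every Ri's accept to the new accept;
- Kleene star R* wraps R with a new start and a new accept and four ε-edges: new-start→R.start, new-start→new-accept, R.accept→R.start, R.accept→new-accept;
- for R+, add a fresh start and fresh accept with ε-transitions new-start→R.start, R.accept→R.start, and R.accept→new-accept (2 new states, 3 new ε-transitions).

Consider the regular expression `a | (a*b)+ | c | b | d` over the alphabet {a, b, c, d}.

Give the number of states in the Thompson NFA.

Recursing over subexpressions:
Each of the 6 symbol leaves contributes a 2-state fragment.
  a* : 4 states
  a*b : 6 states
  (a*b)+ : 8 states
  a | (a*b)+ | c | b | d : 18 states

18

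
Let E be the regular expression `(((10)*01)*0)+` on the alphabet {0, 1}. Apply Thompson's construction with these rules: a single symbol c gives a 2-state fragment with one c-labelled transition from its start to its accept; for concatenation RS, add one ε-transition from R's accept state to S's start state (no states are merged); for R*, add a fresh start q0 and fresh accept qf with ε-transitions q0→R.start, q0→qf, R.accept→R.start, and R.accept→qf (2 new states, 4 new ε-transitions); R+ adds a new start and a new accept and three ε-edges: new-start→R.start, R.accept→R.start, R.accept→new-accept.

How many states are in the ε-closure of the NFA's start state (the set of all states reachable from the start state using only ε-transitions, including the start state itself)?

8

Work bottom-up. For each fragment F, track |ε-closure(F.start)| and whether F's accept lies in that closure (i.e. whether F accepts ε). A single-symbol fragment has closure size 1 and does not accept ε.
  10 — C equals the left operand's closure size = 1 (its accept is not ε-reachable, so the closure stops there)
  (10)* — new start has ε-edges to the inner start and to the new accept, so C = 2 + 1 = 3
  (10)*01 — the left operand accepts ε, so the closure extends into the next operand (via the concat ε-link); C = 3 + 1 = 4
  ((10)*01)* — C = 1 (new start) + 4 (body) + 1 (new accept) = 6
  ((10)*01)*0 — C = 6 + 1 = 7 (closure spills across the concat boundary because the left factor accepts ε)
  (((10)*01)*0)+ — C = 1 + 7 = 8 (the body doesn't accept ε, so the new accept is not reached)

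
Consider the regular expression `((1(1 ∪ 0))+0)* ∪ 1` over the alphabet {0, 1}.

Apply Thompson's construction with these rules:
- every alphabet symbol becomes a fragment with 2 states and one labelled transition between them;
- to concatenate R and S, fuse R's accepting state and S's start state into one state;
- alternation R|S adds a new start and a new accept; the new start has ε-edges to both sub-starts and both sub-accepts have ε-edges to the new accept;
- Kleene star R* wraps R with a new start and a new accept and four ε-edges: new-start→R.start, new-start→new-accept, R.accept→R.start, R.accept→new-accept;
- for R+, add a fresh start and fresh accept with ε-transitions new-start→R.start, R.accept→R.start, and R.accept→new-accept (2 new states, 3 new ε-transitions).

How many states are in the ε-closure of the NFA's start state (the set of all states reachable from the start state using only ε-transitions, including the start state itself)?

Compute the ε-closure size of each fragment's start state recursively; a symbol fragment's start has no outgoing ε-edge, so its closure is just itself (size 1).
  1 ∪ 0 → new start ε-reaches every alternative's start; none of them accept ε, so the new accept is not reached: C = 1 + 1 + 1 = 3
  1(1 ∪ 0) → same as the first factor's closure: C = 1
  (1(1 ∪ 0))+ → new start ε-reaches only the body's start; the new accept needs a symbol first: C = 1 + 1 = 2
  (1(1 ∪ 0))+0 → C equals the left operand's closure size = 2 (its accept is not ε-reachable, so the closure stops there)
  ((1(1 ∪ 0))+0)* → C = 1 (new start) + 2 (body) + 1 (new accept) = 4
  ((1(1 ∪ 0))+0)* ∪ 1 → new start ε-reaches every alternative's start; at least one alternative accepts ε, so the union's new accept is reached too: C = 1 + 4 + 1 + 1 = 7

7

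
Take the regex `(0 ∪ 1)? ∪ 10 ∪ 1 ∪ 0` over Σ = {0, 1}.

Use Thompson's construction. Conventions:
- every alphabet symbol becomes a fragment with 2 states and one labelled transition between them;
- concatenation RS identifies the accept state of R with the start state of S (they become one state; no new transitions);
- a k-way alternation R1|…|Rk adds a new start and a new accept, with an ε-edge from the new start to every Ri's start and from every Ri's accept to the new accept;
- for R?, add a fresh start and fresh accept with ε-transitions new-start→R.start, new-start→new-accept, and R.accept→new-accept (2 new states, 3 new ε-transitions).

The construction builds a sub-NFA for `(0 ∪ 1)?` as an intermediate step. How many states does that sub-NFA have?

8

Fragment for `(0 ∪ 1)?`:
Each of the 2 symbol leaves contributes a 2-state fragment.
  0 ∪ 1 = 6 states
  (0 ∪ 1)? = 8 states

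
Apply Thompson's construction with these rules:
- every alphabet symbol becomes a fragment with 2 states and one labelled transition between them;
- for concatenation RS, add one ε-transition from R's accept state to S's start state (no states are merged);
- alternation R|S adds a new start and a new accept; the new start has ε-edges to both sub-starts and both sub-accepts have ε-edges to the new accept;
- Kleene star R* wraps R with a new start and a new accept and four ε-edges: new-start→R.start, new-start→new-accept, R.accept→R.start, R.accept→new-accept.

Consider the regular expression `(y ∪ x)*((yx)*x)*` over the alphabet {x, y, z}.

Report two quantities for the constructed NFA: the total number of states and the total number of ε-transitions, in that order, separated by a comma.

Recursing over subexpressions:
Each of the 5 symbol leaves contributes 2 states and 0 ε-transitions.
  y ∪ x = 6 states, 4 ε-transitions
  (y ∪ x)* = 8 states, 8 ε-transitions
  yx = 4 states, 1 ε-transition
  (yx)* = 6 states, 5 ε-transitions
  (yx)*x = 8 states, 6 ε-transitions
  ((yx)*x)* = 10 states, 10 ε-transitions
  (y ∪ x)*((yx)*x)* = 18 states, 19 ε-transitions

18, 19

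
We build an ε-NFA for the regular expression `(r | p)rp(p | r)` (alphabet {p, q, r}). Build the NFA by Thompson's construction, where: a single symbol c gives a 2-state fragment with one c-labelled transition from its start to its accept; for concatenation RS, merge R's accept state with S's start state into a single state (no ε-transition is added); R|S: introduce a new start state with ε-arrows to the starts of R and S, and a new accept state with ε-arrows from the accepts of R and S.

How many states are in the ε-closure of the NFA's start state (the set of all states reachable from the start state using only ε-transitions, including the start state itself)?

3

Work bottom-up. For each fragment F, track |ε-closure(F.start)| and whether F's accept lies in that closure (i.e. whether F accepts ε). A single-symbol fragment has closure size 1 and does not accept ε.
  r | p : C = 1 + 1 + 1 = 3 (the new accept is not ε-reachable since no branch accepts ε)
  p | r : C = 1 + 1 + 1 = 3 (the new accept is not ε-reachable since no branch accepts ε)
  (r | p)rp(p | r) : C equals the left operand's closure size = 3 (its accept is not ε-reachable, so the closure stops there)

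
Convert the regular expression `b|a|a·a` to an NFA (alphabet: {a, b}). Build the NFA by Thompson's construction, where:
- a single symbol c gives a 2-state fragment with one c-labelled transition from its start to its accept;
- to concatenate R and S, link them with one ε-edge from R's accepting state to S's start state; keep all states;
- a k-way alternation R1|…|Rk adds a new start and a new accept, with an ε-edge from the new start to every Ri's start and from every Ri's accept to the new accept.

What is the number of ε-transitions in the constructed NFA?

7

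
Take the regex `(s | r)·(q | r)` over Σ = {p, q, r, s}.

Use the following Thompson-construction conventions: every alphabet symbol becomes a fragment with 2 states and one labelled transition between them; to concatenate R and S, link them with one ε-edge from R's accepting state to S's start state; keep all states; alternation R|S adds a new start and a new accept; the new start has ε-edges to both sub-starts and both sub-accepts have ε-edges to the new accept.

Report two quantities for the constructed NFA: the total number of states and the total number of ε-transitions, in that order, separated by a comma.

Bottom-up over the parse tree:
Each of the 4 symbol leaves contributes 2 states and 0 ε-transitions.
  s | r = 6 states, 4 ε-transitions
  q | r = 6 states, 4 ε-transitions
  (s | r)·(q | r) = 12 states, 9 ε-transitions

12, 9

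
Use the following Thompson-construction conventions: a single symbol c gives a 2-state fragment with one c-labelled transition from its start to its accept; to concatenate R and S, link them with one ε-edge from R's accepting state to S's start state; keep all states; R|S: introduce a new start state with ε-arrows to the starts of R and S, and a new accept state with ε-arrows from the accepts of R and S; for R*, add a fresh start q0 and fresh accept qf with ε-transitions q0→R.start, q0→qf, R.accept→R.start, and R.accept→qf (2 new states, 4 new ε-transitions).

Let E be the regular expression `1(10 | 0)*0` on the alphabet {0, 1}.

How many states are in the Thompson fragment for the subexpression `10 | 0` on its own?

Fragment for `10 | 0`:
Each of the 3 symbol leaves contributes a 2-state fragment.
  10 = 4 states
  10 | 0 = 8 states

8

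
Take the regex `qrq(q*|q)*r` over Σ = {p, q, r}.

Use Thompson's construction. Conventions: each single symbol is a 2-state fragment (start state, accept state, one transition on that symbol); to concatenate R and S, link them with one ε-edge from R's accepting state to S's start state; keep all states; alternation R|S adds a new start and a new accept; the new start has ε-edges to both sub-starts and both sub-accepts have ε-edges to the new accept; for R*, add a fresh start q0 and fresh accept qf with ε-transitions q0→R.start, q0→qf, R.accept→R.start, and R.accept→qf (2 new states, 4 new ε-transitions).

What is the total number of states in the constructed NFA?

By structural recursion:
Each of the 6 symbol leaves contributes a 2-state fragment.
  q* — 4 states
  q*|q — 8 states
  (q*|q)* — 10 states
  qrq(q*|q)*r — 18 states

18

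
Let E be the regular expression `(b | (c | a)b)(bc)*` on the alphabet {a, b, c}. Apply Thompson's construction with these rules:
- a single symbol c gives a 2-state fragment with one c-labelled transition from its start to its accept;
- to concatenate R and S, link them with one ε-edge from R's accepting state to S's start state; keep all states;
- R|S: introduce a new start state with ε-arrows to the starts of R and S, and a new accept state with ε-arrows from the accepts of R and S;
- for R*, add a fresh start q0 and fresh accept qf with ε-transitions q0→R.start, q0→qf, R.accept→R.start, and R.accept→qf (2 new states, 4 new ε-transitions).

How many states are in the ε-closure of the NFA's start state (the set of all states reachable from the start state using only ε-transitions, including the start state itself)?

5

Compute the ε-closure size of each fragment's start state recursively; a symbol fragment's start has no outgoing ε-edge, so its closure is just itself (size 1).
  c | a — |closure| = 1 + 1 + 1 = 3 (the new accept is not ε-reachable since no branch accepts ε)
  (c | a)b — |closure| equals the left operand's closure size = 3 (its accept is not ε-reachable, so the closure stops there)
  b | (c | a)b — |closure| = 1 + 1 + 3 = 5 (the new accept is not ε-reachable since no branch accepts ε)
  bc — same as the first factor's closure: |closure| = 1
  (bc)* — |closure| = 1 (new start) + 1 (body) + 1 (new accept) = 3
  (b | (c | a)b)(bc)* — same as the first factor's closure: |closure| = 5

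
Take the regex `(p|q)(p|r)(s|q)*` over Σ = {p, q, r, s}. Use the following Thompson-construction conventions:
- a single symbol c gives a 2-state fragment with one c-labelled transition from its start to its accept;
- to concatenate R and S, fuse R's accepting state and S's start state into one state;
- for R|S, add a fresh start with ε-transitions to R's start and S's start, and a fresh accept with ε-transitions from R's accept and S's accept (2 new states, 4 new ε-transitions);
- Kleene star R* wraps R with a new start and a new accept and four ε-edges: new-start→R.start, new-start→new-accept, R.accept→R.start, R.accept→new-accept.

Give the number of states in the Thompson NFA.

18

Bottom-up over the parse tree:
Each of the 6 symbol leaves contributes a 2-state fragment.
  p|q → 6 states
  p|r → 6 states
  s|q → 6 states
  (s|q)* → 8 states
  (p|q)(p|r)(s|q)* → 18 states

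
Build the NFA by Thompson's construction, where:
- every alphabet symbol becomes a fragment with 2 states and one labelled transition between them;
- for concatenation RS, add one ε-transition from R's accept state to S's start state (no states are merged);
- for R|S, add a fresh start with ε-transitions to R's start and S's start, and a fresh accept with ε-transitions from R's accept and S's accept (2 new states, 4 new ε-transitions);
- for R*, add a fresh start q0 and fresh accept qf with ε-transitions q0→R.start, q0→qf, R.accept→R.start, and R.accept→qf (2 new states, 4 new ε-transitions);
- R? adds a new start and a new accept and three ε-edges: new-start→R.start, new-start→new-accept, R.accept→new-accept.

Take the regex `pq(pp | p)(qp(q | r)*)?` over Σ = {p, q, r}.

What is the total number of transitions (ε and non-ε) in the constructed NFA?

30

Bottom-up over the parse tree:
Each of the 9 symbol leaves contributes 1 transition (1 symbol, 0 ε).
  pp — 3 transitions (2 symbol, 1 ε)
  pp | p — 8 transitions (3 symbol, 5 ε)
  q | r — 6 transitions (2 symbol, 4 ε)
  (q | r)* — 10 transitions (2 symbol, 8 ε)
  qp(q | r)* — 14 transitions (4 symbol, 10 ε)
  (qp(q | r)*)? — 17 transitions (4 symbol, 13 ε)
  pq(pp | p)(qp(q | r)*)? — 30 transitions (9 symbol, 21 ε)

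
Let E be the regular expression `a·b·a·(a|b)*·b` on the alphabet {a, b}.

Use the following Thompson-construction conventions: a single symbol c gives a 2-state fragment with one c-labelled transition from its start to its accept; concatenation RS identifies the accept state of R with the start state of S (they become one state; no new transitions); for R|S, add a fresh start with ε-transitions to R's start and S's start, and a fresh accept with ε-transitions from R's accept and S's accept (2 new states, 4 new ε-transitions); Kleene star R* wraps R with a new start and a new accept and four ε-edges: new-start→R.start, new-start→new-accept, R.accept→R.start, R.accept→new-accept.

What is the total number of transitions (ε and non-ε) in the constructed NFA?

By structural recursion:
Each of the 6 symbol leaves contributes 1 transition (1 symbol, 0 ε).
  a|b → 6 transitions (2 symbol, 4 ε)
  (a|b)* → 10 transitions (2 symbol, 8 ε)
  a·b·a·(a|b)*·b → 14 transitions (6 symbol, 8 ε)

14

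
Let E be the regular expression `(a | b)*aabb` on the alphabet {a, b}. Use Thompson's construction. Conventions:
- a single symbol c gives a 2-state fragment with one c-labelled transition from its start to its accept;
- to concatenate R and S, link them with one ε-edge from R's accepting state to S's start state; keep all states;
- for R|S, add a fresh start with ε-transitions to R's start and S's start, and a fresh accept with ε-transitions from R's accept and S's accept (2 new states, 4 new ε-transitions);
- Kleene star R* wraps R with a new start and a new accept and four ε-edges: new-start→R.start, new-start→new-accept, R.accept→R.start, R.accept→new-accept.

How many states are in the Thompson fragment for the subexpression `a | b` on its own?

Fragment for `a | b`:
Each of the 2 symbol leaves contributes a 2-state fragment.
  a | b — 6 states

6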